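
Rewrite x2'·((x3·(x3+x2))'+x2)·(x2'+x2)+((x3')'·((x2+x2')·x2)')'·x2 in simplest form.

x3'+x2

x2'·((x3·(x3+x2))'+x2)·(x2'+x2)+((x3')'·((x2+x2')·x2)')'·x2
= x2'·(x3'+x2)·(x2'+x2)+((x3')'·((x2+x2')·x2)')'·x2   — absorption
= x2'·(x3'+x2)·(x2'+x2)+((x3')'·x2')'·x2   — complement / identity
= x2'·(x3'+x2)+((x3')'·x2')'·x2   — complement / identity
= x2'·(x3'+x2)+(x3'+x2)·x2   — De Morgan
= x3'+x2   — distribution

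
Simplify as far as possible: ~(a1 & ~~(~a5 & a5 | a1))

~a1

~(a1 & ~~(~a5 & a5 | a1))
= ~(a1 & ~~a1)   [complement / identity]
= ~(a1 & a1)   [double negation]
= ~a1   [idempotence]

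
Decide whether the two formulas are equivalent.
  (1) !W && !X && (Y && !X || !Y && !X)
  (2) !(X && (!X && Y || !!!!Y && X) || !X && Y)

E1: !W && !X && (Y && !X || !Y && !X)
    = !W && !X && !X   (distribution)
    = !W && !X   (idempotence)
E2: !(X && (!X && Y || !!!!Y && X) || !X && Y)
    = !(X && (!X && Y || !!Y && X) || !X && Y)   (double negation)
    = !(X && (!X && Y || Y && X) || !X && Y)   (double negation)
    = !(X && Y || !X && Y)   (distribution)
    = !Y   (distribution)
These differ: at W=1, X=1, Y=0, E1 = 0 but E2 = 1.

No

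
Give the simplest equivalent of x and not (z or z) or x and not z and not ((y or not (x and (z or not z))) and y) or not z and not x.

x and not (z or z) or x and not z and not ((y or not (x and (z or not z))) and y) or not z and not x
= x and not (z or z) or x and not z and not ((y or not x) and y) or not z and not x   [complement / identity]
= x and not z or x and not z and not ((y or not x) and y) or not z and not x   [idempotence]
= x and not z or x and not z and not y or not z and not x   [absorption]
= x and not z or not z and not x   [absorption]
= not z   [distribution]

not z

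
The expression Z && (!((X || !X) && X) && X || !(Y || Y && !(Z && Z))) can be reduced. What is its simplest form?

Z && !Y

Z && (!((X || !X) && X) && X || !(Y || Y && !(Z && Z)))
= Z && (!X && X || !(Y || Y && !(Z && Z)))
= Z && (!X && X || !(Y || Y && !Z))
= Z && (!X && X || !Y)
= Z && !Y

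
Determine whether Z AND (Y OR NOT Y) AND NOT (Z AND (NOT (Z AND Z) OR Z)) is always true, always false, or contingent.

always false

Z AND (Y OR NOT Y) AND NOT (Z AND (NOT (Z AND Z) OR Z))
= Z AND (Y OR NOT Y) AND NOT (Z AND (NOT Z OR Z))   (idempotence)
= Z AND NOT (Z AND (NOT Z OR Z))   (complement / identity)
= Z AND NOT Z   (complement / identity)
= FALSE   (complement)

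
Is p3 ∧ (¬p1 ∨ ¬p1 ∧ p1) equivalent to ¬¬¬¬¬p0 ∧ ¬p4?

E1: p3 ∧ (¬p1 ∨ ¬p1 ∧ p1)
    = p3 ∧ ¬p1   — complement / identity
E2: ¬¬¬¬¬p0 ∧ ¬p4
    = ¬¬¬p0 ∧ ¬p4   — double negation
    = ¬p0 ∧ ¬p4   — double negation
These differ: at p0=0, p1=0, p3=0, p4=0, E1 = 0 but E2 = 1.

No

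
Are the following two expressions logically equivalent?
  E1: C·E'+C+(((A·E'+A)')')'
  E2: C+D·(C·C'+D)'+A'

E1: C·E'+C+(((A·E'+A)')')'
    = C·E'+C+(A·E'+A)'   [double negation]
    = C·E'+C+A'   [absorption]
    = C+A'   [absorption]
E2: C+D·(C·C'+D)'+A'
    = C+D·D'+A'   [complement / identity]
    = C+A'   [complement / identity]
Both reduce to C+A', so they are equivalent.

Yes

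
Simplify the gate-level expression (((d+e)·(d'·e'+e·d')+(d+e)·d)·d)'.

d'

(((d+e)·(d'·e'+e·d')+(d+e)·d)·d)'
= (((d+e)·d'+(d+e)·d)·d)'   [distribution]
= ((d+e)·d)'   [distribution]
= d'   [absorption]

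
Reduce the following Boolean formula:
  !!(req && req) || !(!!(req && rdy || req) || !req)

req

!!(req && req) || !(!!(req && rdy || req) || !req)
= !!(req && req) || !(!!req || !req)   (absorption)
= req && req || !(!!req || !req)   (double negation)
= req && req || !req && req   (De Morgan)
= req   (distribution)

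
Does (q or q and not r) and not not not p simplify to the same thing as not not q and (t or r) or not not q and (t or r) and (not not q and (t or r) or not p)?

No

E1: (q or q and not r) and not not not p
    = q and not not not p   — absorption
    = q and not p   — double negation
E2: not not q and (t or r) or not not q and (t or r) and (not not q and (t or r) or not p)
    = not not q and (t or r) or not not q and (t or r)   — absorption
    = not not q and (t or r)   — idempotence
    = q and (t or r)   — double negation
These differ: at p=1, q=1, r=0, t=1, E1 = 0 but E2 = 1.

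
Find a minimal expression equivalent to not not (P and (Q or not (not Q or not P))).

not not (P and (Q or not (not Q or not P)))
= not not (P and (Q or Q and P))   (De Morgan)
= not not (P and Q)   (absorption)
= P and Q   (double negation)

P and Q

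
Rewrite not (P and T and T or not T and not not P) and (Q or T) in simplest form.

not P and (Q or T)

not (P and T and T or not T and not not P) and (Q or T)
= not (P and T or not T and not not P) and (Q or T)
= not (P and T or not T and P) and (Q or T)
= not P and (Q or T)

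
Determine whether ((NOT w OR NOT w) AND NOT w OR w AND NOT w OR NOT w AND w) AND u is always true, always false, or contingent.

((NOT w OR NOT w) AND NOT w OR w AND NOT w OR NOT w AND w) AND u
= (NOT w AND NOT w OR w AND NOT w OR NOT w AND w) AND u   — idempotence
= (NOT w AND NOT w OR w AND NOT w) AND u   — complement / identity
= NOT w AND u   — distribution
This depends on u, w, so it is not a constant.

contingent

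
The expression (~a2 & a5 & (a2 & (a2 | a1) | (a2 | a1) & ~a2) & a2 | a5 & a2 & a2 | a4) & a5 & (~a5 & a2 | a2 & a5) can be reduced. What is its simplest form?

(~a2 & a5 & (a2 & (a2 | a1) | (a2 | a1) & ~a2) & a2 | a5 & a2 & a2 | a4) & a5 & (~a5 & a2 | a2 & a5)
= (~a2 & a5 & (a2 & (a2 | a1) | (a2 | a1) & ~a2) & a2 | a5 & a2 & a2 | a4) & a5 & a2
= (~a2 & a5 & (a2 | a1) & a2 | a5 & a2 & a2 | a4) & a5 & a2
= (~a2 & a5 & a2 | a5 & a2 & a2 | a4) & a5 & a2
= (a5 & a2 | a4) & a5 & a2
= a5 & a2

a5 & a2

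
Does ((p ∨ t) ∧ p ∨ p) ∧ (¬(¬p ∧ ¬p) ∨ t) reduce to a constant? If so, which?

((p ∨ t) ∧ p ∨ p) ∧ (¬(¬p ∧ ¬p) ∨ t)
= ((p ∨ t) ∧ p ∨ p) ∧ (p ∨ p ∨ t)
= (p ∨ p) ∧ (p ∨ p ∨ t)
= p ∨ p
= p
This depends on p, so it is not a constant.

no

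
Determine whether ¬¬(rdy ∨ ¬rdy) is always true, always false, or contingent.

always true

¬¬(rdy ∨ ¬rdy)
= rdy ∨ ¬rdy   [double negation]
= True   [complement]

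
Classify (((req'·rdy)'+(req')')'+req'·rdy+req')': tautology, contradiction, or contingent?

(((req'·rdy)'+(req')')'+req'·rdy+req')'
= (req'·rdy·req'+req'·rdy+req')'   — De Morgan
= (req'·rdy+req')'   — absorption
= (req')'   — absorption
= req   — double negation
This depends on req, so it is not a constant.

contingent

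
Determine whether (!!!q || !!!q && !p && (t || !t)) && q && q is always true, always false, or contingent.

(!!!q || !!!q && !p && (t || !t)) && q && q
= (!!!q || !!!q && !p) && q && q   (complement / identity)
= !!!q && q && q   (absorption)
= !q && q && q   (double negation)
= !q && q   (idempotence)
= false   (complement)

always false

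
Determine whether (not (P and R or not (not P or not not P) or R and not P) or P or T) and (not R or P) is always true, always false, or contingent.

contingent

(not (P and R or not (not P or not not P) or R and not P) or P or T) and (not R or P)
= (not (P and R or P and not P or R and not P) or P or T) and (not R or P)   [De Morgan]
= (not (P and R or R and not P) or P or T) and (not R or P)   [complement / identity]
= (not R or P or T) and (not R or P)   [distribution]
= not R or P   [absorption]
This depends on P, R, so it is not a constant.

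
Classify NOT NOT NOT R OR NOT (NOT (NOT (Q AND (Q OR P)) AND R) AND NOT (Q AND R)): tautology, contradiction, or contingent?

NOT NOT NOT R OR NOT (NOT (NOT (Q AND (Q OR P)) AND R) AND NOT (Q AND R))
= NOT NOT NOT R OR NOT (NOT (NOT Q AND R) AND NOT (Q AND R))   (absorption)
= NOT NOT NOT R OR NOT Q AND R OR Q AND R   (De Morgan)
= NOT R OR NOT Q AND R OR Q AND R   (double negation)
= NOT R OR R   (distribution)
= TRUE   (complement)

tautology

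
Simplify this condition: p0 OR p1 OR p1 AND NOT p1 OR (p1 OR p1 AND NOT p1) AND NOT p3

p0 OR p1 OR p1 AND NOT p1 OR (p1 OR p1 AND NOT p1) AND NOT p3
= p0 OR p1 OR p1 AND NOT p1
= p0 OR p1

p0 OR p1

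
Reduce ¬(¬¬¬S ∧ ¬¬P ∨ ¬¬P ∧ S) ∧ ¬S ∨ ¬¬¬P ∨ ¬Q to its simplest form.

¬P ∨ ¬Q

¬(¬¬¬S ∧ ¬¬P ∨ ¬¬P ∧ S) ∧ ¬S ∨ ¬¬¬P ∨ ¬Q
= ¬(¬S ∧ ¬¬P ∨ ¬¬P ∧ S) ∧ ¬S ∨ ¬¬¬P ∨ ¬Q   — double negation
= ¬¬¬P ∧ ¬S ∨ ¬¬¬P ∨ ¬Q   — distribution
= ¬¬¬P ∨ ¬Q   — absorption
= ¬P ∨ ¬Q   — double negation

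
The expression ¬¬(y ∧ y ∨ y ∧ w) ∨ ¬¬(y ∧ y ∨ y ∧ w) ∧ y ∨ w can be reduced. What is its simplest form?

¬¬(y ∧ y ∨ y ∧ w) ∨ ¬¬(y ∧ y ∨ y ∧ w) ∧ y ∨ w
= ¬¬(y ∧ y ∨ y ∧ w) ∨ w   [absorption]
= y ∧ y ∨ y ∧ w ∨ w   [double negation]
= y ∧ (y ∨ w) ∨ w   [distribution]
= y ∨ w   [absorption]

y ∨ w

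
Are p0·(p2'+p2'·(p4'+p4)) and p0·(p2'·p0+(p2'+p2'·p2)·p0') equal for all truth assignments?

Yes

E1: p0·(p2'+p2'·(p4'+p4))
    = p0·(p2'+p2')   (complement / identity)
    = p0·p2'   (idempotence)
E2: p0·(p2'·p0+(p2'+p2'·p2)·p0')
    = p0·(p2'·p0+p2'·p0')   (complement / identity)
    = p0·p2'   (distribution)
Both reduce to p0·p2', so they are equivalent.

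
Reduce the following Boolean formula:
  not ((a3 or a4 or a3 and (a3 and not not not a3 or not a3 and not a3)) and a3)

not a3

not ((a3 or a4 or a3 and (a3 and not not not a3 or not a3 and not a3)) and a3)
= not ((a3 or a4 or a3 and (a3 and not a3 or not a3 and not a3)) and a3)   [double negation]
= not ((a3 or a4 or a3 and not a3) and a3)   [distribution]
= not ((a3 or a4) and a3)   [complement / identity]
= not a3   [absorption]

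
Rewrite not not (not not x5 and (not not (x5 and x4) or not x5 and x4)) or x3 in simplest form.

x5 and x4 or x3

not not (not not x5 and (not not (x5 and x4) or not x5 and x4)) or x3
= not not (x5 and (not not (x5 and x4) or not x5 and x4)) or x3   [double negation]
= not not (x5 and (x5 and x4 or not x5 and x4)) or x3   [double negation]
= x5 and (x5 and x4 or not x5 and x4) or x3   [double negation]
= x5 and x4 or x3   [distribution]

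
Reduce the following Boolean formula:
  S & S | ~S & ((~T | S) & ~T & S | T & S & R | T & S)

S

S & S | ~S & ((~T | S) & ~T & S | T & S & R | T & S)
= S & S | ~S & (~T & S | T & S & R | T & S)   [absorption]
= S & S | ~S & (~T & S | T & S)   [absorption]
= S & S | ~S & S   [distribution]
= S   [distribution]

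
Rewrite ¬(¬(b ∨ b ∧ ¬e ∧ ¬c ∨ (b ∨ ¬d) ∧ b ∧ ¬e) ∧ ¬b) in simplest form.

b

¬(¬(b ∨ b ∧ ¬e ∧ ¬c ∨ (b ∨ ¬d) ∧ b ∧ ¬e) ∧ ¬b)
= ¬(¬(b ∨ b ∧ ¬e ∧ ¬c ∨ b ∧ ¬e) ∧ ¬b)
= ¬(¬(b ∨ b ∧ ¬e) ∧ ¬b)
= b ∨ b ∧ ¬e ∨ b
= b ∨ b
= b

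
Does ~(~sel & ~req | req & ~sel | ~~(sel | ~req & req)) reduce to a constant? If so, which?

yes, False

~(~sel & ~req | req & ~sel | ~~(sel | ~req & req))
= ~(~sel | ~~(sel | ~req & req))   (distribution)
= ~(~sel | ~~sel)   (complement / identity)
= sel & ~sel   (De Morgan)
= 0   (complement)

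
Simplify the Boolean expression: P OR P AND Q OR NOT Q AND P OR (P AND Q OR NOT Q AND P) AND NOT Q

P OR P AND Q OR NOT Q AND P OR (P AND Q OR NOT Q AND P) AND NOT Q
= P OR P AND Q OR NOT Q AND P   [absorption]
= P OR P   [distribution]
= P   [idempotence]

P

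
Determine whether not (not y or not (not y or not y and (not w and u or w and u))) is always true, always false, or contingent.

not (not y or not (not y or not y and (not w and u or w and u)))
= not (not y or not (not y or not y and u))   [distribution]
= not (not y or not not y)   [absorption]
= y and not y   [De Morgan]
= False   [complement]

always false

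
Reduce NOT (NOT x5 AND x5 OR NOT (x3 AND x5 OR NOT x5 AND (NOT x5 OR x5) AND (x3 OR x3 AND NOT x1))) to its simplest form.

NOT (NOT x5 AND x5 OR NOT (x3 AND x5 OR NOT x5 AND (NOT x5 OR x5) AND (x3 OR x3 AND NOT x1)))
= NOT (NOT x5 AND x5 OR NOT (x3 AND x5 OR NOT x5 AND (x3 OR x3 AND NOT x1)))   [complement / identity]
= NOT NOT (x3 AND x5 OR NOT x5 AND (x3 OR x3 AND NOT x1))   [complement / identity]
= NOT NOT (x3 AND x5 OR NOT x5 AND x3)   [absorption]
= NOT NOT x3   [distribution]
= x3   [double negation]

x3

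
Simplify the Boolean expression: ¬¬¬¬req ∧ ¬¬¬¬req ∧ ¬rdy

¬¬¬¬req ∧ ¬¬¬¬req ∧ ¬rdy
= ¬¬¬¬req ∧ ¬rdy   [idempotence]
= ¬¬req ∧ ¬rdy   [double negation]
= req ∧ ¬rdy   [double negation]

req ∧ ¬rdy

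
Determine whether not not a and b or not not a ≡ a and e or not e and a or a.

Yes

E1: not not a and b or not not a
    = not not a   (absorption)
    = a   (double negation)
E2: a and e or not e and a or a
    = a or a   (distribution)
    = a   (idempotence)
Both reduce to a, so they are equivalent.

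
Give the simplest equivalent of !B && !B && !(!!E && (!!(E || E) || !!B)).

!B && !B && !(!!E && (!!(E || E) || !!B))
= !B && !B && !(!!E && (!!E || !!B))   — idempotence
= !B && !B && !(!!E && (!!E || B))   — double negation
= !B && !B && !!!E   — absorption
= !B && !!!E   — idempotence
= !B && !E   — double negation

!B && !E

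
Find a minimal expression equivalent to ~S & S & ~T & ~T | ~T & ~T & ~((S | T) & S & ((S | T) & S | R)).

~S & ~T

~S & S & ~T & ~T | ~T & ~T & ~((S | T) & S & ((S | T) & S | R))
= (~S & S | ~((S | T) & S & ((S | T) & S | R))) & ~T & ~T   — distribution
= ~((S | T) & S & ((S | T) & S | R)) & ~T & ~T   — complement / identity
= ~((S | T) & S) & ~T & ~T   — absorption
= ~((S | T) & S) & ~T   — idempotence
= ~S & ~T   — absorption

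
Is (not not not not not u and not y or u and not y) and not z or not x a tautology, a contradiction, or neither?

(not not not not not u and not y or u and not y) and not z or not x
= (not not not u and not y or u and not y) and not z or not x
= (not u and not y or u and not y) and not z or not x
= not y and not z or not x
This depends on x, y, z, so it is not a constant.

neither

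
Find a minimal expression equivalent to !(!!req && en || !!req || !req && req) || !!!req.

!(!!req && en || !!req || !req && req) || !!!req
= !(!!req || !req && req) || !!!req   — absorption
= !!!req || !!!req   — complement / identity
= !!!req   — idempotence
= !req   — double negation

!req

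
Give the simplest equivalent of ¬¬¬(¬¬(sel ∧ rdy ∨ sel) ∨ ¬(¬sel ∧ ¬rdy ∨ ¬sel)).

¬¬¬(¬¬(sel ∧ rdy ∨ sel) ∨ ¬(¬sel ∧ ¬rdy ∨ ¬sel))
= ¬(¬¬(sel ∧ rdy ∨ sel) ∨ ¬(¬sel ∧ ¬rdy ∨ ¬sel))
= ¬(¬¬(sel ∧ rdy ∨ sel) ∨ ¬¬sel)
= ¬(¬¬sel ∨ ¬¬sel)
= ¬¬¬sel
= ¬sel

¬sel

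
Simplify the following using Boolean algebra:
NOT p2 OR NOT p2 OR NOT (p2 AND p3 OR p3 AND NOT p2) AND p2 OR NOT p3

NOT p2 OR NOT p3

NOT p2 OR NOT p2 OR NOT (p2 AND p3 OR p3 AND NOT p2) AND p2 OR NOT p3
= NOT p2 OR NOT p2 OR NOT p3 AND p2 OR NOT p3
= NOT p2 OR NOT p2 OR NOT p3
= NOT p2 OR NOT p3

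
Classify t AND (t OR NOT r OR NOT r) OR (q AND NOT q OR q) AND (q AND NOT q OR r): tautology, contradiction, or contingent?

contingent

t AND (t OR NOT r OR NOT r) OR (q AND NOT q OR q) AND (q AND NOT q OR r)
= t AND (t OR NOT r OR NOT r) OR q AND r OR q AND NOT q
= t AND (t OR NOT r OR NOT r) OR q AND r
= t AND (t OR NOT r) OR q AND r
= t OR q AND r
This depends on q, r, t, so it is not a constant.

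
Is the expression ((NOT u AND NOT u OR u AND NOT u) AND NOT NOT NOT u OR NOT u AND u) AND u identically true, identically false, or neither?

identically false

((NOT u AND NOT u OR u AND NOT u) AND NOT NOT NOT u OR NOT u AND u) AND u
= (NOT u AND NOT NOT NOT u OR NOT u AND u) AND u   (distribution)
= (NOT u AND NOT u OR NOT u AND u) AND u   (double negation)
= NOT u AND u   (distribution)
= FALSE   (complement)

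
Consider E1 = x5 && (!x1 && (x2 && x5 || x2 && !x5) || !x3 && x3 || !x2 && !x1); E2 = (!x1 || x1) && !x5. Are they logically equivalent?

E1: x5 && (!x1 && (x2 && x5 || x2 && !x5) || !x3 && x3 || !x2 && !x1)
    = x5 && (!x1 && x2 || !x3 && x3 || !x2 && !x1)   [distribution]
    = x5 && (!x1 && x2 || !x2 && !x1)   [complement / identity]
    = x5 && !x1   [distribution]
E2: (!x1 || x1) && !x5
    = !x5   [complement / identity]
These differ: at x1=0, x2=1, x3=0, x5=0, E1 = 0 but E2 = 1.

No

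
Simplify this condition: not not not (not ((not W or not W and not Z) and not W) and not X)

not W or X

not not not (not ((not W or not W and not Z) and not W) and not X)
= not not not (not (not W and not W) and not X)   — absorption
= not (not (not W and not W) and not X)   — double negation
= not (not not W and not X)   — idempotence
= not W or X   — De Morgan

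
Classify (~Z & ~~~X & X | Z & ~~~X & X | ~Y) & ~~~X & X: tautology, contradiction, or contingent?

(~Z & ~~~X & X | Z & ~~~X & X | ~Y) & ~~~X & X
= (~~~X & X | ~Y) & ~~~X & X
= ~~~X & X
= ~X & X
= 0

contradiction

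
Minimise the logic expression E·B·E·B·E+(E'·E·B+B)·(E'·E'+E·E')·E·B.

E·B

E·B·E·B·E+(E'·E·B+B)·(E'·E'+E·E')·E·B
= E·B·E·B·E+(E'·E·B+B)·E'·E·B
= E·B·E+(E'·E·B+B)·E'·E·B
= E·B·E+E'·E·B
= E·B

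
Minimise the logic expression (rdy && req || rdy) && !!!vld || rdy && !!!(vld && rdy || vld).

(rdy && req || rdy) && !!!vld || rdy && !!!(vld && rdy || vld)
= (rdy && req || rdy) && !!!vld || rdy && !!!vld   — absorption
= rdy && !!!vld || rdy && !!!vld   — absorption
= rdy && !!!vld   — idempotence
= rdy && !vld   — double negation

rdy && !vld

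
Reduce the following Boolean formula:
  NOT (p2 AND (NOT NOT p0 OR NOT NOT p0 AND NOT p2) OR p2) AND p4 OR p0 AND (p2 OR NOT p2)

NOT (p2 AND (NOT NOT p0 OR NOT NOT p0 AND NOT p2) OR p2) AND p4 OR p0 AND (p2 OR NOT p2)
= NOT (p2 AND (NOT NOT p0 OR NOT NOT p0 AND NOT p2) OR p2) AND p4 OR p0   — complement / identity
= NOT (p2 AND NOT NOT p0 OR p2) AND p4 OR p0   — absorption
= NOT (p2 AND p0 OR p2) AND p4 OR p0   — double negation
= NOT p2 AND p4 OR p0   — absorption

NOT p2 AND p4 OR p0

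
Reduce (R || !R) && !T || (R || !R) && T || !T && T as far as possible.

(R || !R) && !T || (R || !R) && T || !T && T
= (R || !R) && !T || (R || !R) && T
= R || !R
= true

true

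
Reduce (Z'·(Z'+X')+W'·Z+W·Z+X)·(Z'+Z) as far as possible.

(Z'·(Z'+X')+W'·Z+W·Z+X)·(Z'+Z)
= (Z'+W'·Z+W·Z+X)·(Z'+Z)   [absorption]
= (Z'+Z+X)·(Z'+Z)   [distribution]
= Z'+Z   [absorption]
= 1   [complement]

1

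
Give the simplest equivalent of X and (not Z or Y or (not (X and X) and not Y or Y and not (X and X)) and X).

X and (not Z or Y)

X and (not Z or Y or (not (X and X) and not Y or Y and not (X and X)) and X)
= X and (not Z or Y or not (X and X) and X)   — distribution
= X and (not Z or Y or not X and X)   — idempotence
= X and (not Z or Y)   — complement / identity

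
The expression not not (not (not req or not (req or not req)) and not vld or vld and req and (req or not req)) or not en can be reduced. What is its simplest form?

not not (not (not req or not (req or not req)) and not vld or vld and req and (req or not req)) or not en
= not not (req and (req or not req) and not vld or vld and req and (req or not req)) or not en   (De Morgan)
= not not (req and (req or not req)) or not en   (distribution)
= not not req or not en   (complement / identity)
= req or not en   (double negation)

req or not en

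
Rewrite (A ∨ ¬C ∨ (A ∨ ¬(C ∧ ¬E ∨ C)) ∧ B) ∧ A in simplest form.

A

(A ∨ ¬C ∨ (A ∨ ¬(C ∧ ¬E ∨ C)) ∧ B) ∧ A
= (A ∨ ¬C ∨ (A ∨ ¬C) ∧ B) ∧ A
= (A ∨ ¬C) ∧ A
= A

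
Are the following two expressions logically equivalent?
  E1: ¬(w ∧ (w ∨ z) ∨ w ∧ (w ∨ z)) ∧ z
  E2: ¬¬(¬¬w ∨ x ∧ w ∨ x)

E1: ¬(w ∧ (w ∨ z) ∨ w ∧ (w ∨ z)) ∧ z
    = ¬(w ∧ (w ∨ z)) ∧ z   — idempotence
    = ¬w ∧ z   — absorption
E2: ¬¬(¬¬w ∨ x ∧ w ∨ x)
    = ¬¬w ∨ x ∧ w ∨ x   — double negation
    = w ∨ x ∧ w ∨ x   — double negation
    = w ∨ x   — absorption
These differ: at w=1, x=0, z=0, E1 = 0 but E2 = 1.

No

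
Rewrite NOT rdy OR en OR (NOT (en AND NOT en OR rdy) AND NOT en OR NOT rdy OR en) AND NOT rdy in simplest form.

NOT rdy OR en

NOT rdy OR en OR (NOT (en AND NOT en OR rdy) AND NOT en OR NOT rdy OR en) AND NOT rdy
= NOT rdy OR en OR (NOT rdy AND NOT en OR NOT rdy OR en) AND NOT rdy   — complement / identity
= NOT rdy OR en OR (NOT rdy OR en) AND NOT rdy   — absorption
= NOT rdy OR en   — absorption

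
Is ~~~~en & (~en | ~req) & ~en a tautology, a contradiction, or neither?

contradiction

~~~~en & (~en | ~req) & ~en
= ~~~~en & ~en
= ~~en & ~en
= en & ~en
= 0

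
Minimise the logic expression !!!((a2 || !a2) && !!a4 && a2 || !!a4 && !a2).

!!!((a2 || !a2) && !!a4 && a2 || !!a4 && !a2)
= !!!(!!a4 && a2 || !!a4 && !a2)   (complement / identity)
= !!!!!a4   (distribution)
= !!!a4   (double negation)
= !a4   (double negation)

!a4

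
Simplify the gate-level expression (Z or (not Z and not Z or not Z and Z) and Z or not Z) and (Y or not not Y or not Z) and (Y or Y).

(Z or (not Z and not Z or not Z and Z) and Z or not Z) and (Y or not not Y or not Z) and (Y or Y)
= (Z or (not Z and not Z or not Z and Z) and Z or not Z) and (Y or Y or not Z) and (Y or Y)   — double negation
= (Z or not Z and Z or not Z) and (Y or Y or not Z) and (Y or Y)   — distribution
= (Z or not Z) and (Y or Y or not Z) and (Y or Y)   — complement / identity
= (Y or Y or not Z) and (Y or Y)   — complement / identity
= Y or Y   — absorption
= Y   — idempotence

Y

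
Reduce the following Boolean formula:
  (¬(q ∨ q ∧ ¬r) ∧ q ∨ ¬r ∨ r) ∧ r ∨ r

r

(¬(q ∨ q ∧ ¬r) ∧ q ∨ ¬r ∨ r) ∧ r ∨ r
= (¬q ∧ q ∨ ¬r ∨ r) ∧ r ∨ r
= (¬r ∨ r) ∧ r ∨ r
= r ∨ r
= r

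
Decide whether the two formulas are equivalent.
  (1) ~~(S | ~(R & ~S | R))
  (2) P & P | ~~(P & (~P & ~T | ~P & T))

E1: ~~(S | ~(R & ~S | R))
    = ~~(S | ~R)   [absorption]
    = S | ~R   [double negation]
E2: P & P | ~~(P & (~P & ~T | ~P & T))
    = P & P | ~~(P & ~P)   [distribution]
    = P & P | P & ~P   [double negation]
    = P   [distribution]
These differ: at P=0, R=0, S=0, T=0, E1 = 1 but E2 = 0.

No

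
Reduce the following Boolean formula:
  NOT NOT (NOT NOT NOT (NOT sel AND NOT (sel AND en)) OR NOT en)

sel OR NOT en

NOT NOT (NOT NOT NOT (NOT sel AND NOT (sel AND en)) OR NOT en)
= NOT NOT NOT (NOT sel AND NOT (sel AND en)) OR NOT en
= NOT (NOT sel AND NOT (sel AND en)) OR NOT en
= sel OR sel AND en OR NOT en
= sel OR NOT en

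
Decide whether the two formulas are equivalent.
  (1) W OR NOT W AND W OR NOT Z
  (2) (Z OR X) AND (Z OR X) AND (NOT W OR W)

No

E1: W OR NOT W AND W OR NOT Z
    = W OR NOT Z
E2: (Z OR X) AND (Z OR X) AND (NOT W OR W)
    = (Z OR X) AND (Z OR X)
    = Z OR X
These differ: at W=0, X=0, Z=0, E1 = 1 but E2 = 0.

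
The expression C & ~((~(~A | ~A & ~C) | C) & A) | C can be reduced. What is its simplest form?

C & ~((~(~A | ~A & ~C) | C) & A) | C
= C & ~((~~A | C) & A) | C   [absorption]
= C & ~((A | C) & A) | C   [double negation]
= C & ~A | C   [absorption]
= C   [absorption]

C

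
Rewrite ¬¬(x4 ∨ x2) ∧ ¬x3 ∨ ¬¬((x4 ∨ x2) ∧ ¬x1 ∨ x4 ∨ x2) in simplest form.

x4 ∨ x2

¬¬(x4 ∨ x2) ∧ ¬x3 ∨ ¬¬((x4 ∨ x2) ∧ ¬x1 ∨ x4 ∨ x2)
= ¬¬(x4 ∨ x2) ∧ ¬x3 ∨ ¬¬(x4 ∨ x2)   [absorption]
= ¬¬(x4 ∨ x2)   [absorption]
= x4 ∨ x2   [double negation]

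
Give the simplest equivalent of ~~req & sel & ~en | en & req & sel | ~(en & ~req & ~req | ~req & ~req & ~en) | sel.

req | sel

~~req & sel & ~en | en & req & sel | ~(en & ~req & ~req | ~req & ~req & ~en) | sel
= req & sel & ~en | en & req & sel | ~(en & ~req & ~req | ~req & ~req & ~en) | sel
= req & sel | ~(en & ~req & ~req | ~req & ~req & ~en) | sel
= req & sel | ~(~req & ~req) | sel
= req & sel | ~~req | sel
= req & sel | req | sel
= req | sel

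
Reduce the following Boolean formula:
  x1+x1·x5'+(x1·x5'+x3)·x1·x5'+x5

x1+x5

x1+x1·x5'+(x1·x5'+x3)·x1·x5'+x5
= x1+x1·x5'+x1·x5'+x5   — absorption
= x1+x1·x5'+x5   — idempotence
= x1+x5   — absorption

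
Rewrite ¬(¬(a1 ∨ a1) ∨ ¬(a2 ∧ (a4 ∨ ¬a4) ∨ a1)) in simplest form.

¬(¬(a1 ∨ a1) ∨ ¬(a2 ∧ (a4 ∨ ¬a4) ∨ a1))
= (a1 ∨ a1) ∧ (a2 ∧ (a4 ∨ ¬a4) ∨ a1)   — De Morgan
= (a1 ∨ a1) ∧ (a2 ∨ a1)   — complement / identity
= a1 ∧ a2 ∨ a1   — distribution
= a1   — absorption

a1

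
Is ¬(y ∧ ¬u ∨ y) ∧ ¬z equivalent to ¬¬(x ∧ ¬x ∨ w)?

E1: ¬(y ∧ ¬u ∨ y) ∧ ¬z
    = ¬y ∧ ¬z   [absorption]
E2: ¬¬(x ∧ ¬x ∨ w)
    = x ∧ ¬x ∨ w   [double negation]
    = w   [complement / identity]
These differ: at u=0, w=1, x=0, y=0, z=1, E1 = 0 but E2 = 1.

No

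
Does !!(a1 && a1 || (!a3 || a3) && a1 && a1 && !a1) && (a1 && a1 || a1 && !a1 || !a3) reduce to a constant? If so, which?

no

!!(a1 && a1 || (!a3 || a3) && a1 && a1 && !a1) && (a1 && a1 || a1 && !a1 || !a3)
= (a1 && a1 || (!a3 || a3) && a1 && a1 && !a1) && (a1 && a1 || a1 && !a1 || !a3)
= (a1 && a1 || a1 && a1 && !a1) && (a1 && a1 || a1 && !a1 || !a3)
= (a1 && a1 || a1 && !a1) && (a1 && a1 || a1 && !a1 || !a3)
= a1 && a1 || a1 && !a1
= a1
This depends on a1, so it is not a constant.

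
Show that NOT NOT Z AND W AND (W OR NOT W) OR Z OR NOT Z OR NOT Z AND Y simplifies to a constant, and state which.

NOT NOT Z AND W AND (W OR NOT W) OR Z OR NOT Z OR NOT Z AND Y
= NOT NOT Z AND W AND (W OR NOT W) OR Z OR NOT Z   (absorption)
= NOT NOT Z AND W OR Z OR NOT Z   (complement / identity)
= Z AND W OR Z OR NOT Z   (double negation)
= Z OR NOT Z   (absorption)
= TRUE   (complement)

TRUE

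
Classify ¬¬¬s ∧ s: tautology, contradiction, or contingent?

contradiction

¬¬¬s ∧ s
= ¬s ∧ s   [double negation]
= False   [complement]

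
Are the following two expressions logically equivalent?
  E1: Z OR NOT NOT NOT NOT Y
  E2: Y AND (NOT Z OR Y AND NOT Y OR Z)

E1: Z OR NOT NOT NOT NOT Y
    = Z OR NOT NOT Y   [double negation]
    = Z OR Y   [double negation]
E2: Y AND (NOT Z OR Y AND NOT Y OR Z)
    = Y AND (NOT Z OR Z)   [complement / identity]
    = Y   [complement / identity]
These differ: at Y=0, Z=1, E1 = 1 but E2 = 0.

No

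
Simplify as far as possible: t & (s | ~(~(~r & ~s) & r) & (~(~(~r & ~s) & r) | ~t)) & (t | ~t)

t & (s | ~(~(~r & ~s) & r) & (~(~(~r & ~s) & r) | ~t)) & (t | ~t)
= t & (s | ~(~(~r & ~s) & r)) & (t | ~t)
= t & (s | ~((r | s) & r)) & (t | ~t)
= t & (s | ~((r | s) & r))
= t & (s | ~r)

t & (s | ~r)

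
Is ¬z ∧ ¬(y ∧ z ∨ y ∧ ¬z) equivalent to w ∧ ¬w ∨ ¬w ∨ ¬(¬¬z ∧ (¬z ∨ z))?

No

E1: ¬z ∧ ¬(y ∧ z ∨ y ∧ ¬z)
    = ¬z ∧ ¬y   — distribution
E2: w ∧ ¬w ∨ ¬w ∨ ¬(¬¬z ∧ (¬z ∨ z))
    = w ∧ ¬w ∨ ¬w ∨ ¬(z ∧ (¬z ∨ z))   — double negation
    = w ∧ ¬w ∨ ¬w ∨ ¬z   — complement / identity
    = ¬w ∨ ¬z   — complement / identity
These differ: at w=0, y=1, z=0, E1 = 0 but E2 = 1.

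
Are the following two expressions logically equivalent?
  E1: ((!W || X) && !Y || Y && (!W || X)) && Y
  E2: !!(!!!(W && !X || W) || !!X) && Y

Yes

E1: ((!W || X) && !Y || Y && (!W || X)) && Y
    = (!W || X) && Y   (distribution)
E2: !!(!!!(W && !X || W) || !!X) && Y
    = !(!!(W && !X || W) && !X) && Y   (De Morgan)
    = !(!!W && !X) && Y   (absorption)
    = (!W || X) && Y   (De Morgan)
Both reduce to (!W || X) && Y, so they are equivalent.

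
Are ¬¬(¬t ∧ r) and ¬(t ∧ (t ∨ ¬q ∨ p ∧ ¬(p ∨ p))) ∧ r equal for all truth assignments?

E1: ¬¬(¬t ∧ r)
    = ¬t ∧ r   [double negation]
E2: ¬(t ∧ (t ∨ ¬q ∨ p ∧ ¬(p ∨ p))) ∧ r
    = ¬(t ∧ (t ∨ ¬q ∨ p ∧ ¬p)) ∧ r   [idempotence]
    = ¬(t ∧ (t ∨ ¬q)) ∧ r   [complement / identity]
    = ¬t ∧ r   [absorption]
Both reduce to ¬t ∧ r, so they are equivalent.

Yes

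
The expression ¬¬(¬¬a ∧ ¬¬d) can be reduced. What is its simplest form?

a ∧ d

¬¬(¬¬a ∧ ¬¬d)
= ¬(¬a ∨ ¬d)
= a ∧ d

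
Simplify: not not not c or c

not not not c or c
= not c or c   [double negation]
= True   [complement]

True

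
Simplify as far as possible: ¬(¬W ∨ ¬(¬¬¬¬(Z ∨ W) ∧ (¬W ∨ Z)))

¬(¬W ∨ ¬(¬¬¬¬(Z ∨ W) ∧ (¬W ∨ Z)))
= ¬(¬W ∨ ¬(¬¬(Z ∨ W) ∧ (¬W ∨ Z)))   (double negation)
= ¬(¬W ∨ ¬((Z ∨ W) ∧ (¬W ∨ Z)))   (double negation)
= W ∧ (Z ∨ W) ∧ (¬W ∨ Z)   (De Morgan)
= W ∧ (W ∧ ¬W ∨ Z)   (distribution)
= W ∧ Z   (complement / identity)

W ∧ Z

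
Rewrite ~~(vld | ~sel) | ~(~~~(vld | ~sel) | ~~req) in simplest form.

~~(vld | ~sel) | ~(~~~(vld | ~sel) | ~~req)
= ~~(vld | ~sel) | ~~(vld | ~sel) & ~req   [De Morgan]
= ~~(vld | ~sel)   [absorption]
= vld | ~sel   [double negation]

vld | ~sel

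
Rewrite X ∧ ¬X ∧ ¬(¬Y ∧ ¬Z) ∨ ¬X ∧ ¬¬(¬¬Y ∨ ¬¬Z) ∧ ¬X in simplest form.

¬X ∧ (Y ∨ Z)

X ∧ ¬X ∧ ¬(¬Y ∧ ¬Z) ∨ ¬X ∧ ¬¬(¬¬Y ∨ ¬¬Z) ∧ ¬X
= X ∧ ¬X ∧ ¬(¬Y ∧ ¬Z) ∨ ¬X ∧ ¬(¬Y ∧ ¬Z) ∧ ¬X   (De Morgan)
= ¬X ∧ ¬(¬Y ∧ ¬Z)   (distribution)
= ¬X ∧ (Y ∨ Z)   (De Morgan)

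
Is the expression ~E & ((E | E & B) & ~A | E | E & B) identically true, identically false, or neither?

~E & ((E | E & B) & ~A | E | E & B)
= ~E & (E | E & B)   (absorption)
= ~E & E   (absorption)
= 0   (complement)

identically false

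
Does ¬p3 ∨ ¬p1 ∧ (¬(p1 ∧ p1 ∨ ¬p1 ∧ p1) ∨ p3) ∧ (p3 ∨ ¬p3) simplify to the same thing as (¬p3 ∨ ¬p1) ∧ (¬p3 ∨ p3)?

E1: ¬p3 ∨ ¬p1 ∧ (¬(p1 ∧ p1 ∨ ¬p1 ∧ p1) ∨ p3) ∧ (p3 ∨ ¬p3)
    = ¬p3 ∨ ¬p1 ∧ (¬p1 ∨ p3) ∧ (p3 ∨ ¬p3)   (distribution)
    = ¬p3 ∨ ¬p1 ∧ (¬p1 ∨ p3)   (complement / identity)
    = ¬p3 ∨ ¬p1   (absorption)
E2: (¬p3 ∨ ¬p1) ∧ (¬p3 ∨ p3)
    = ¬p3 ∨ ¬p1   (complement / identity)
Both reduce to ¬p3 ∨ ¬p1, so they are equivalent.

Yes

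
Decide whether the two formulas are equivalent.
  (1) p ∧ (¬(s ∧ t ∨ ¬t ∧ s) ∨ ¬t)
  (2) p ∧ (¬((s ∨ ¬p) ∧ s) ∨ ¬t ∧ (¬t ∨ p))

Yes

E1: p ∧ (¬(s ∧ t ∨ ¬t ∧ s) ∨ ¬t)
    = p ∧ (¬s ∨ ¬t)   — distribution
E2: p ∧ (¬((s ∨ ¬p) ∧ s) ∨ ¬t ∧ (¬t ∨ p))
    = p ∧ (¬s ∨ ¬t ∧ (¬t ∨ p))   — absorption
    = p ∧ (¬s ∨ ¬t)   — absorption
Both reduce to p ∧ (¬s ∨ ¬t), so they are equivalent.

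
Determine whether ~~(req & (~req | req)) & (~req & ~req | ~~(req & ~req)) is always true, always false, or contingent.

~~(req & (~req | req)) & (~req & ~req | ~~(req & ~req))
= ~~(req & (~req | req)) & (~req & ~req | req & ~req)   (double negation)
= ~~(req & (~req | req)) & ~req & ~req   (complement / identity)
= req & (~req | req) & ~req & ~req   (double negation)
= req & ~req & ~req   (complement / identity)
= req & ~req   (idempotence)
= 0   (complement)

always false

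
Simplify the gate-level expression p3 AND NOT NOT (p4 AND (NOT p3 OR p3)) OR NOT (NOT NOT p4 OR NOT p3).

p3 AND NOT NOT (p4 AND (NOT p3 OR p3)) OR NOT (NOT NOT p4 OR NOT p3)
= p3 AND NOT NOT (p4 AND (NOT p3 OR p3)) OR NOT p4 AND p3   (De Morgan)
= p3 AND p4 AND (NOT p3 OR p3) OR NOT p4 AND p3   (double negation)
= p3 AND p4 OR NOT p4 AND p3   (complement / identity)
= p3   (distribution)

p3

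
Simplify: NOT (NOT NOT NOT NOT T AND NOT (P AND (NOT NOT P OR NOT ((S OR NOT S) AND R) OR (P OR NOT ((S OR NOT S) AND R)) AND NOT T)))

NOT T OR P

NOT (NOT NOT NOT NOT T AND NOT (P AND (NOT NOT P OR NOT ((S OR NOT S) AND R) OR (P OR NOT ((S OR NOT S) AND R)) AND NOT T)))
= NOT (NOT NOT NOT NOT T AND NOT (P AND (P OR NOT ((S OR NOT S) AND R) OR (P OR NOT ((S OR NOT S) AND R)) AND NOT T)))   [double negation]
= NOT (NOT NOT NOT NOT T AND NOT (P AND (P OR NOT ((S OR NOT S) AND R))))   [absorption]
= NOT (NOT NOT NOT NOT T AND NOT (P AND (P OR NOT R)))   [complement / identity]
= NOT NOT NOT T OR P AND (P OR NOT R)   [De Morgan]
= NOT T OR P AND (P OR NOT R)   [double negation]
= NOT T OR P   [absorption]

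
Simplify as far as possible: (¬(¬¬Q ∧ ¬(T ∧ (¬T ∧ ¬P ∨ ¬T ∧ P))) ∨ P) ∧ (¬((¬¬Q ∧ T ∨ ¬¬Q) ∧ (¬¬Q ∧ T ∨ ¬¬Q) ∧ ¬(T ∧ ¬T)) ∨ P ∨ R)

(¬(¬¬Q ∧ ¬(T ∧ (¬T ∧ ¬P ∨ ¬T ∧ P))) ∨ P) ∧ (¬((¬¬Q ∧ T ∨ ¬¬Q) ∧ (¬¬Q ∧ T ∨ ¬¬Q) ∧ ¬(T ∧ ¬T)) ∨ P ∨ R)
= (¬(¬¬Q ∧ ¬(T ∧ ¬T)) ∨ P) ∧ (¬((¬¬Q ∧ T ∨ ¬¬Q) ∧ (¬¬Q ∧ T ∨ ¬¬Q) ∧ ¬(T ∧ ¬T)) ∨ P ∨ R)
= (¬(¬¬Q ∧ ¬(T ∧ ¬T)) ∨ P) ∧ (¬((¬¬Q ∧ T ∨ ¬¬Q) ∧ ¬(T ∧ ¬T)) ∨ P ∨ R)
= (¬(¬¬Q ∧ ¬(T ∧ ¬T)) ∨ P) ∧ (¬(¬¬Q ∧ ¬(T ∧ ¬T)) ∨ P ∨ R)
= ¬(¬¬Q ∧ ¬(T ∧ ¬T)) ∨ P
= ¬Q ∨ T ∧ ¬T ∨ P
= ¬Q ∨ P

¬Q ∨ P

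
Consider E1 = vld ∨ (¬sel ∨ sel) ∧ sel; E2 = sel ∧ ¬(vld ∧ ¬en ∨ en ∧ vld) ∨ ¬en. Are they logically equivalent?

E1: vld ∨ (¬sel ∨ sel) ∧ sel
    = vld ∨ sel   (complement / identity)
E2: sel ∧ ¬(vld ∧ ¬en ∨ en ∧ vld) ∨ ¬en
    = sel ∧ ¬vld ∨ ¬en   (distribution)
These differ: at en=1, sel=0, vld=1, E1 = 1 but E2 = 0.

No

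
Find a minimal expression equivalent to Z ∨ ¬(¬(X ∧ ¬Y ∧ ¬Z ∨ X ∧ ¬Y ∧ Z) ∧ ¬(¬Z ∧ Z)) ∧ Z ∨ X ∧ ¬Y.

Z ∨ X ∧ ¬Y

Z ∨ ¬(¬(X ∧ ¬Y ∧ ¬Z ∨ X ∧ ¬Y ∧ Z) ∧ ¬(¬Z ∧ Z)) ∧ Z ∨ X ∧ ¬Y
= Z ∨ (X ∧ ¬Y ∧ ¬Z ∨ X ∧ ¬Y ∧ Z ∨ ¬Z ∧ Z) ∧ Z ∨ X ∧ ¬Y   — De Morgan
= Z ∨ (X ∧ ¬Y ∧ ¬Z ∨ X ∧ ¬Y ∧ Z) ∧ Z ∨ X ∧ ¬Y   — complement / identity
= Z ∨ X ∧ ¬Y ∧ Z ∨ X ∧ ¬Y   — distribution
= Z ∨ X ∧ ¬Y   — absorption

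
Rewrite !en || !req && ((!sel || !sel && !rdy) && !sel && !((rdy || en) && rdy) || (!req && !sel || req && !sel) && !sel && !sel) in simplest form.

!en || !req && ((!sel || !sel && !rdy) && !sel && !((rdy || en) && rdy) || (!req && !sel || req && !sel) && !sel && !sel)
= !en || !req && ((!sel || !sel && !rdy) && !sel && !rdy || (!req && !sel || req && !sel) && !sel && !sel)
= !en || !req && ((!sel || !sel && !rdy) && !sel && !rdy || !sel && !sel && !sel)
= !en || !req && ((!sel || !sel && !rdy) && !sel && !rdy || !sel && !sel)
= !en || !req && (!sel && !sel && !rdy || !sel && !sel)
= !en || !req && !sel && !sel
= !en || !req && !sel

!en || !req && !sel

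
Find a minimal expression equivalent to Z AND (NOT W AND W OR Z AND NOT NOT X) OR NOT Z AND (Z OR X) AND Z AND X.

Z AND (NOT W AND W OR Z AND NOT NOT X) OR NOT Z AND (Z OR X) AND Z AND X
= Z AND Z AND NOT NOT X OR NOT Z AND (Z OR X) AND Z AND X   — complement / identity
= Z AND Z AND NOT NOT X OR NOT Z AND Z AND X   — absorption
= Z AND Z AND X OR NOT Z AND Z AND X   — double negation
= Z AND X   — distribution

Z AND X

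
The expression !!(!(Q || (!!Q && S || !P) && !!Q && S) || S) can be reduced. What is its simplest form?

!Q || S

!!(!(Q || (!!Q && S || !P) && !!Q && S) || S)
= !!(!(Q || !!Q && S) || S)   (absorption)
= !!(!(Q || Q && S) || S)   (double negation)
= !(Q || Q && S) || S   (double negation)
= !Q || S   (absorption)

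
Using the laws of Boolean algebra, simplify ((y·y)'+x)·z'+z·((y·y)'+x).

((y·y)'+x)·z'+z·((y·y)'+x)
= (y·y)'+x
= y'+x

y'+x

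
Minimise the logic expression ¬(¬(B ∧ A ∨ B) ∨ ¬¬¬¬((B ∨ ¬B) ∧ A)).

B ∧ ¬A

¬(¬(B ∧ A ∨ B) ∨ ¬¬¬¬((B ∨ ¬B) ∧ A))
= ¬(¬B ∨ ¬¬¬¬((B ∨ ¬B) ∧ A))   [absorption]
= B ∧ ¬¬¬((B ∨ ¬B) ∧ A)   [De Morgan]
= B ∧ ¬¬¬A   [complement / identity]
= B ∧ ¬A   [double negation]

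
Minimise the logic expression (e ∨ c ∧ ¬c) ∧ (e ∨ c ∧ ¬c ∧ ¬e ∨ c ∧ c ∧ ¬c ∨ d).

e

(e ∨ c ∧ ¬c) ∧ (e ∨ c ∧ ¬c ∧ ¬e ∨ c ∧ c ∧ ¬c ∨ d)
= (e ∨ c ∧ ¬c) ∧ (e ∨ c ∧ ¬c ∧ ¬e ∨ c ∧ ¬c ∨ d)   [idempotence]
= (e ∨ c ∧ ¬c) ∧ (e ∨ c ∧ ¬c ∨ d)   [absorption]
= e ∨ c ∧ ¬c   [absorption]
= e   [complement / identity]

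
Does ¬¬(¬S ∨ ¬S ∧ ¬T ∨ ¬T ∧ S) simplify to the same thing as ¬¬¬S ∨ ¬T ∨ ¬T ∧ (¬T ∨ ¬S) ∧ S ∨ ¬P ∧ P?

E1: ¬¬(¬S ∨ ¬S ∧ ¬T ∨ ¬T ∧ S)
    = ¬¬(¬S ∨ ¬T)   — distribution
    = ¬S ∨ ¬T   — double negation
E2: ¬¬¬S ∨ ¬T ∨ ¬T ∧ (¬T ∨ ¬S) ∧ S ∨ ¬P ∧ P
    = ¬¬¬S ∨ ¬T ∨ ¬T ∧ (¬T ∨ ¬S) ∧ S   — complement / identity
    = ¬¬¬S ∨ ¬T ∨ ¬T ∧ S   — absorption
    = ¬¬¬S ∨ ¬T   — absorption
    = ¬S ∨ ¬T   — double negation
Both reduce to ¬S ∨ ¬T, so they are equivalent.

Yes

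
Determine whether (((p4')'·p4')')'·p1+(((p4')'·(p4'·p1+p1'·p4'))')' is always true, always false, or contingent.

(((p4')'·p4')')'·p1+(((p4')'·(p4'·p1+p1'·p4'))')'
= (((p4')'·p4')')'·p1+(((p4')'·p4')')'   [distribution]
= (((p4')'·p4')')'   [absorption]
= (p4')'·p4'   [double negation]
= p4·p4'   [double negation]
= 0   [complement]

always false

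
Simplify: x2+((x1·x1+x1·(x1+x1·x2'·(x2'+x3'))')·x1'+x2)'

1

x2+((x1·x1+x1·(x1+x1·x2'·(x2'+x3'))')·x1'+x2)'
= x2+((x1·x1+x1·(x1+x1·x2')')·x1'+x2)'   [absorption]
= x2+((x1·x1+x1·x1')·x1'+x2)'   [absorption]
= x2+(x1·x1'+x2)'   [distribution]
= x2+x2'   [complement / identity]
= 1   [complement]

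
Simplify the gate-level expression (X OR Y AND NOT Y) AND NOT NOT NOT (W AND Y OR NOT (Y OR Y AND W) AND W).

(X OR Y AND NOT Y) AND NOT NOT NOT (W AND Y OR NOT (Y OR Y AND W) AND W)
= X AND NOT NOT NOT (W AND Y OR NOT (Y OR Y AND W) AND W)
= X AND NOT NOT NOT (W AND Y OR NOT Y AND W)
= X AND NOT NOT NOT W
= X AND NOT W

X AND NOT W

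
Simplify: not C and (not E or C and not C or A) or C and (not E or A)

not C and (not E or C and not C or A) or C and (not E or A)
= not C and (not E or A) or C and (not E or A)   (complement / identity)
= not E or A   (distribution)

not E or A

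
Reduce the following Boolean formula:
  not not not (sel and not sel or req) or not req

not req

not not not (sel and not sel or req) or not req
= not (sel and not sel or req) or not req
= not req or not req
= not req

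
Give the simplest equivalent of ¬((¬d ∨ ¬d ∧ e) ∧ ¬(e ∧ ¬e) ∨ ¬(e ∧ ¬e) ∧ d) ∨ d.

¬((¬d ∨ ¬d ∧ e) ∧ ¬(e ∧ ¬e) ∨ ¬(e ∧ ¬e) ∧ d) ∨ d
= ¬(¬d ∧ ¬(e ∧ ¬e) ∨ ¬(e ∧ ¬e) ∧ d) ∨ d   [absorption]
= ¬¬(e ∧ ¬e) ∨ d   [distribution]
= e ∧ ¬e ∨ d   [double negation]
= d   [complement / identity]

d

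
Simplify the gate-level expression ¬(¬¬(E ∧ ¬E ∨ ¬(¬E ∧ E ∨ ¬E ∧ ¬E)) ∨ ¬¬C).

¬(¬¬(E ∧ ¬E ∨ ¬(¬E ∧ E ∨ ¬E ∧ ¬E)) ∨ ¬¬C)
= ¬(¬¬¬(¬E ∧ E ∨ ¬E ∧ ¬E) ∨ ¬¬C)   (complement / identity)
= ¬¬(¬E ∧ E ∨ ¬E ∧ ¬E) ∧ ¬C   (De Morgan)
= (¬E ∧ E ∨ ¬E ∧ ¬E) ∧ ¬C   (double negation)
= ¬E ∧ ¬C   (distribution)

¬E ∧ ¬C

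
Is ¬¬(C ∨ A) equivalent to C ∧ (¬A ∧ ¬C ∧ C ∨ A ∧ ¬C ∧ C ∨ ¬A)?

E1: ¬¬(C ∨ A)
    = C ∨ A   [double negation]
E2: C ∧ (¬A ∧ ¬C ∧ C ∨ A ∧ ¬C ∧ C ∨ ¬A)
    = C ∧ (¬C ∧ C ∨ ¬A)   [distribution]
    = C ∧ ¬A   [complement / identity]
These differ: at A=1, C=0, E1 = 1 but E2 = 0.

No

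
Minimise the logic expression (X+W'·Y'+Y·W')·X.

(X+W'·Y'+Y·W')·X
= (X+W')·X
= X

X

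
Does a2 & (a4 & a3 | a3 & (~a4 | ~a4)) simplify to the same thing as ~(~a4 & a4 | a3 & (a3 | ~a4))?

No

E1: a2 & (a4 & a3 | a3 & (~a4 | ~a4))
    = a2 & (a4 & a3 | a3 & ~a4)   (idempotence)
    = a2 & a3   (distribution)
E2: ~(~a4 & a4 | a3 & (a3 | ~a4))
    = ~(~a4 & a4 | a3)   (absorption)
    = ~a3   (complement / identity)
These differ: at a2=0, a3=0, a4=1, E1 = 0 but E2 = 1.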